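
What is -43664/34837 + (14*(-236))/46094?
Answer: -1063874932/802888339 ≈ -1.3251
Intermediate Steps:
-43664/34837 + (14*(-236))/46094 = -43664*1/34837 - 3304*1/46094 = -43664/34837 - 1652/23047 = -1063874932/802888339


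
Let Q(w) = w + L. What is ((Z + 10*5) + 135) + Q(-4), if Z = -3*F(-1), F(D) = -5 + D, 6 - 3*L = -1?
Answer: 604/3 ≈ 201.33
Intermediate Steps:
L = 7/3 (L = 2 - ⅓*(-1) = 2 + ⅓ = 7/3 ≈ 2.3333)
Z = 18 (Z = -3*(-5 - 1) = -3*(-6) = 18)
Q(w) = 7/3 + w (Q(w) = w + 7/3 = 7/3 + w)
((Z + 10*5) + 135) + Q(-4) = ((18 + 10*5) + 135) + (7/3 - 4) = ((18 + 50) + 135) - 5/3 = (68 + 135) - 5/3 = 203 - 5/3 = 604/3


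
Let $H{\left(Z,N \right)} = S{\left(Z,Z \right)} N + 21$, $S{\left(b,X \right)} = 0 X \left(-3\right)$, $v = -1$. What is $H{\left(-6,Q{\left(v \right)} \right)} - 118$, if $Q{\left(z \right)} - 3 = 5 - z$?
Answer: $-97$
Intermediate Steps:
$S{\left(b,X \right)} = 0$ ($S{\left(b,X \right)} = 0 \left(-3\right) = 0$)
$Q{\left(z \right)} = 8 - z$ ($Q{\left(z \right)} = 3 - \left(-5 + z\right) = 8 - z$)
$H{\left(Z,N \right)} = 21$ ($H{\left(Z,N \right)} = 0 N + 21 = 0 + 21 = 21$)
$H{\left(-6,Q{\left(v \right)} \right)} - 118 = 21 - 118 = -97$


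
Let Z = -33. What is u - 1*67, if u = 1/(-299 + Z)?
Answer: -22245/332 ≈ -67.003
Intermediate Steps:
u = -1/332 (u = 1/(-299 - 33) = 1/(-332) = -1/332 ≈ -0.0030120)
u - 1*67 = -1/332 - 1*67 = -1/332 - 67 = -22245/332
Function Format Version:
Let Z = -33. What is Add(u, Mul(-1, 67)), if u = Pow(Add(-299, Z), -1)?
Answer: Rational(-22245, 332) ≈ -67.003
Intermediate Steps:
u = Rational(-1, 332) (u = Pow(Add(-299, -33), -1) = Pow(-332, -1) = Rational(-1, 332) ≈ -0.0030120)
Add(u, Mul(-1, 67)) = Add(Rational(-1, 332), Mul(-1, 67)) = Add(Rational(-1, 332), -67) = Rational(-22245, 332)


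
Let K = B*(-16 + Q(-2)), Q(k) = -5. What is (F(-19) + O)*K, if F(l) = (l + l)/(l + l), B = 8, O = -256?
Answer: 42840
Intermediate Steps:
F(l) = 1 (F(l) = (2*l)/((2*l)) = (2*l)*(1/(2*l)) = 1)
K = -168 (K = 8*(-16 - 5) = 8*(-21) = -168)
(F(-19) + O)*K = (1 - 256)*(-168) = -255*(-168) = 42840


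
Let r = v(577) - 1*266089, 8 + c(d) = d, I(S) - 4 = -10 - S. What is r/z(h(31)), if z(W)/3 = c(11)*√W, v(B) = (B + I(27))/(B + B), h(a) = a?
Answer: -153533081*√31/160983 ≈ -5310.1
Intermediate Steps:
I(S) = -6 - S (I(S) = 4 + (-10 - S) = -6 - S)
c(d) = -8 + d
v(B) = (-33 + B)/(2*B) (v(B) = (B + (-6 - 1*27))/(B + B) = (B + (-6 - 27))/((2*B)) = (B - 33)*(1/(2*B)) = (-33 + B)*(1/(2*B)) = (-33 + B)/(2*B))
z(W) = 9*√W (z(W) = 3*((-8 + 11)*√W) = 3*(3*√W) = 9*√W)
r = -153533081/577 (r = (½)*(-33 + 577)/577 - 1*266089 = (½)*(1/577)*544 - 266089 = 272/577 - 266089 = -153533081/577 ≈ -2.6609e+5)
r/z(h(31)) = -153533081*√31/279/577 = -153533081*√31/160983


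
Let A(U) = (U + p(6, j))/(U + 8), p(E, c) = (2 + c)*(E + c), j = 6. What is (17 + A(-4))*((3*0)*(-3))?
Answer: 0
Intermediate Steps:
A(U) = (96 + U)/(8 + U) (A(U) = (U + (6² + 2*6 + 2*6 + 6*6))/(U + 8) = (U + (36 + 12 + 12 + 36))/(8 + U) = (U + 96)/(8 + U) = (96 + U)/(8 + U))
(17 + A(-4))*((3*0)*(-3)) = (17 + (96 - 4)/(8 - 4))*((3*0)*(-3)) = (17 + 92/4)*(0*(-3)) = (17 + (¼)*92)*0 = (17 + 23)*0 = 40*0 = 0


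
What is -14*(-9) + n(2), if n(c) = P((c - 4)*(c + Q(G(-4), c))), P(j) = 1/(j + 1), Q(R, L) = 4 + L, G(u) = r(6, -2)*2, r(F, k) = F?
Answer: 1889/15 ≈ 125.93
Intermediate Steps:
G(u) = 12 (G(u) = 6*2 = 12)
P(j) = 1/(1 + j)
n(c) = 1/(1 + (-4 + c)*(4 + 2*c)) (n(c) = 1/(1 + (c - 4)*(c + (4 + c))) = 1/(1 + (-4 + c)*(4 + 2*c)))
-14*(-9) + n(2) = -14*(-9) + 1/(-15 - 4*2 + 2*2²) = 126 + 1/(-15 - 8 + 2*4) = 126 + 1/(-15 - 8 + 8) = 126 + 1/(-15) = 126 - 1/15 = 1889/15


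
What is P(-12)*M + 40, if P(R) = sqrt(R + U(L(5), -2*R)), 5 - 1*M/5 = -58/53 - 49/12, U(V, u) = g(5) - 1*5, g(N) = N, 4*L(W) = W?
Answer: 40 + 32365*I*sqrt(3)/318 ≈ 40.0 + 176.28*I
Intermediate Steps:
L(W) = W/4
U(V, u) = 0 (U(V, u) = 5 - 1*5 = 5 - 5 = 0)
M = 32365/636 (M = 25 - 5*(-58/53 - 49/12) = 25 - 5*(-3293/636) = 25 + 16465/636 = 32365/636 ≈ 50.888)
P(R) = sqrt(R) (P(R) = sqrt(R + 0) = sqrt(R))
P(-12)*M + 40 = sqrt(-12)*(32365/636) + 40 = (2*I*sqrt(3))*(32365/636) + 40 = 32365*I*sqrt(3)/318 + 40 = 40 + 32365*I*sqrt(3)/318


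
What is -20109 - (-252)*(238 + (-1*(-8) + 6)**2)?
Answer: 89259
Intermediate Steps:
-20109 - (-252)*(238 + (-1*(-8) + 6)**2) = -20109 - (-252)*(238 + (8 + 6)**2) = -20109 - (-252)*(238 + 14**2) = -20109 - (-252)*(238 + 196) = -20109 - (-252)*434 = -20109 - 1*(-109368) = -20109 + 109368 = 89259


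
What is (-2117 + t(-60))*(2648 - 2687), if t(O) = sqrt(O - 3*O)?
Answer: 82563 - 78*sqrt(30) ≈ 82136.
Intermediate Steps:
t(O) = sqrt(2)*sqrt(-O) (t(O) = sqrt(-2*O) = sqrt(2)*sqrt(-O))
(-2117 + t(-60))*(2648 - 2687) = (-2117 + sqrt(2)*sqrt(-1*(-60)))*(2648 - 2687) = (-2117 + sqrt(2)*sqrt(60))*(-39) = (-2117 + sqrt(2)*(2*sqrt(15)))*(-39) = (-2117 + 2*sqrt(30))*(-39) = 82563 - 78*sqrt(30)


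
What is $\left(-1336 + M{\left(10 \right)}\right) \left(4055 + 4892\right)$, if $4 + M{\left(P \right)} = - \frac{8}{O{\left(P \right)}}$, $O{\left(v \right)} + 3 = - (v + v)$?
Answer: $-11985868$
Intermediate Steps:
$O{\left(v \right)} = -3 - 2 v$ ($O{\left(v \right)} = -3 - \left(v + v\right) = -3 - 2 v$)
$M{\left(P \right)} = -4 - \frac{8}{-3 - 2 P}$
$\left(-1336 + M{\left(10 \right)}\right) \left(4055 + 4892\right) = \left(-1336 + \frac{4 \left(-1 - 20\right)}{3 + 2 \cdot 10}\right) \left(4055 + 4892\right) = \left(-1336 + \frac{4 \left(-1 - 20\right)}{3 + 20}\right) 8947 = \left(-1336 + 4 \cdot \frac{1}{23} \left(-21\right)\right) 8947 = \left(-1336 - \frac{84}{23}\right) 8947 = \left(- \frac{30812}{23}\right) 8947 = -11985868$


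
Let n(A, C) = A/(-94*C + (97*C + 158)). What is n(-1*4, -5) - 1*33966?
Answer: -4857142/143 ≈ -33966.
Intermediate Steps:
n(A, C) = A/(158 + 3*C) (n(A, C) = A/(-94*C + (158 + 97*C)) = A/(158 + 3*C))
n(-1*4, -5) - 1*33966 = (-1*4)/(158 + 3*(-5)) - 1*33966 = -4/(158 - 15) - 33966 = -4/143 - 33966 = -4857142/143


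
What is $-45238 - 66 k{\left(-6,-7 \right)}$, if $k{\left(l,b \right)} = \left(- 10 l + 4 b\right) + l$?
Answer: $-46954$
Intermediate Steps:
$k{\left(l,b \right)} = - 9 l + 4 b$
$-45238 - 66 k{\left(-6,-7 \right)} = -45238 - 66 \left(\left(-9\right) \left(-6\right) + 4 \left(-7\right)\right) = -45238 - 66 \left(54 - 28\right) = -45238 - 1716 = -46954$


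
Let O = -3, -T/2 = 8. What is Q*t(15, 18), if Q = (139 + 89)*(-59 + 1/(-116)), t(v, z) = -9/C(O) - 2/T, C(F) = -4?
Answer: -7413135/232 ≈ -31953.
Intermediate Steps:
T = -16 (T = -2*8 = -16)
t(v, z) = 19/8 (t(v, z) = -9/(-4) - 2/(-16) = -9*(-¼) - 2*(-1/16) = 9/4 + ⅛ = 19/8)
Q = -390165/29 (Q = 228*(-59 - 1/116) = 228*(-6845/116) = -390165/29 ≈ -13454.)
Q*t(15, 18) = -390165/29*19/8 = -7413135/232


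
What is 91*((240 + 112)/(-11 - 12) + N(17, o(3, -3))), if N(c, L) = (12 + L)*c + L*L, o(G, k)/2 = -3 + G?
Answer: 394940/23 ≈ 17171.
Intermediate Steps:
o(G, k) = -6 + 2*G (o(G, k) = 2*(-3 + G) = -6 + 2*G)
N(c, L) = L**2 + c*(12 + L) (N(c, L) = c*(12 + L) + L**2 = L**2 + c*(12 + L))
91*((240 + 112)/(-11 - 12) + N(17, o(3, -3))) = 91*((240 + 112)/(-11 - 12) + ((-6 + 2*3)**2 + 12*17 + (-6 + 2*3)*17)) = 91*(352/(-23) + ((-6 + 6)**2 + 204 + (-6 + 6)*17)) = 91*(352*(-1/23) + (0**2 + 204 + 0*17)) = 91*(-352/23 + (0 + 204 + 0)) = 91*(-352/23 + 204) = 91*(4340/23) = 394940/23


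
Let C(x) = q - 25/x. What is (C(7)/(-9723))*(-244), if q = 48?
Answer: 75884/68061 ≈ 1.1149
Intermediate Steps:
C(x) = 48 - 25/x
(C(7)/(-9723))*(-244) = ((48 - 25/7)/(-9723))*(-244) = ((48 - 25*1/7)*(-1/9723))*(-244) = ((48 - 25/7)*(-1/9723))*(-244) = ((311/7)*(-1/9723))*(-244) = -311/68061*(-244) = 75884/68061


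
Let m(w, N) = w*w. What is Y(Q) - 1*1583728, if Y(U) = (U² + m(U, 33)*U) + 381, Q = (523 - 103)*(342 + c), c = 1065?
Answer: 206362556011084253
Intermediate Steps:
Q = 590940 (Q = (523 - 103)*(342 + 1065) = 420*1407 = 590940)
m(w, N) = w²
Y(U) = 381 + U² + U³ (Y(U) = (U² + U²*U) + 381 = (U² + U³) + 381 = 381 + U² + U³)
Y(Q) - 1*1583728 = (381 + 590940² + 590940³) - 1*1583728 = (381 + 349210083600 + 206362206802584000) - 1583728 = 206362556012667981 - 1583728 = 206362556011084253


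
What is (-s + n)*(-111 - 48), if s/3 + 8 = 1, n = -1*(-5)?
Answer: -4134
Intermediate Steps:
n = 5
s = -21 (s = -24 + 3*1 = -24 + 3 = -21)
(-s + n)*(-111 - 48) = (-1*(-21) + 5)*(-111 - 48) = (21 + 5)*(-159) = 26*(-159) = -4134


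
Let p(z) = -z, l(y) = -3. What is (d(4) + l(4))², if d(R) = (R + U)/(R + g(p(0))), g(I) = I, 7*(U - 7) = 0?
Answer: 1/16 ≈ 0.062500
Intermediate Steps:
U = 7 (U = 7 + (⅐)*0 = 7 + 0 = 7)
d(R) = (7 + R)/R (d(R) = (R + 7)/(R - 1*0) = (7 + R)/(R + 0) = (7 + R)/R)
(d(4) + l(4))² = ((7 + 4)/4 - 3)² = ((¼)*11 - 3)² = (11/4 - 3)² = (-¼)² = 1/16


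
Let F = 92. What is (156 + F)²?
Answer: 61504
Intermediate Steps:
(156 + F)² = (156 + 92)² = 248² = 61504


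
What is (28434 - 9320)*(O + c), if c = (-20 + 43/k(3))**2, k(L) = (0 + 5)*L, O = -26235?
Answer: -111565092164/225 ≈ -4.9584e+8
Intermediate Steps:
k(L) = 5*L
c = 66049/225 (c = (-20 + 43/((5*3)))**2 = (-20 + 43/15)**2 = (-257/15)**2 = 66049/225 ≈ 293.55)
(28434 - 9320)*(O + c) = (28434 - 9320)*(-26235 + 66049/225) = 19114*(-5836826/225) = -111565092164/225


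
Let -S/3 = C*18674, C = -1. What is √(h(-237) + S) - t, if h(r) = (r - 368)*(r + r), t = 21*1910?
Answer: -40110 + 414*√2 ≈ -39525.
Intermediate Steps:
S = 56022 (S = -(-3)*18674 = -3*(-18674) = 56022)
t = 40110
h(r) = 2*r*(-368 + r) (h(r) = (-368 + r)*(2*r) = 2*r*(-368 + r))
√(h(-237) + S) - t = √(2*(-237)*(-368 - 237) + 56022) - 1*40110 = √(2*(-237)*(-605) + 56022) - 40110 = √(286770 + 56022) - 40110 = √342792 - 40110 = 414*√2 - 40110 = -40110 + 414*√2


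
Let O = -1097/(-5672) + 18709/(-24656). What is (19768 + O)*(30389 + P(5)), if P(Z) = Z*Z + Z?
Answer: 10511485611430755/17481104 ≈ 6.0131e+8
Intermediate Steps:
P(Z) = Z + Z² (P(Z) = Z² + Z = Z + Z²)
O = -9883727/17481104 (O = -1097*(-1/5672) + 18709*(-1/24656) = 1097/5672 - 18709/24656 = -9883727/17481104 ≈ -0.56540)
(19768 + O)*(30389 + P(5)) = (19768 - 9883727/17481104)*(30389 + 5*(1 + 5)) = 345556580145*(30389 + 5*6)/17481104 = 345556580145*(30389 + 30)/17481104 = (345556580145/17481104)*30419 = 10511485611430755/17481104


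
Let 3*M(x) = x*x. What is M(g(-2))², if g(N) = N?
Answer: 16/9 ≈ 1.7778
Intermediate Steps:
M(x) = x²/3 (M(x) = (x*x)/3 = x²/3)
M(g(-2))² = ((⅓)*(-2)²)² = ((⅓)*4)² = (4/3)² = 16/9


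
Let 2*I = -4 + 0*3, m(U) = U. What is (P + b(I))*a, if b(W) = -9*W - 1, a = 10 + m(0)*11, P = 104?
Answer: 1210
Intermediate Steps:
a = 10 (a = 10 + 0*11 = 10 + 0 = 10)
I = -2 (I = (-4 + 0*3)/2 = (-4 + 0)/2 = (1/2)*(-4) = -2)
b(W) = -1 - 9*W
(P + b(I))*a = (104 + (-1 - 9*(-2)))*10 = (104 + (-1 + 18))*10 = (104 + 17)*10 = 121*10 = 1210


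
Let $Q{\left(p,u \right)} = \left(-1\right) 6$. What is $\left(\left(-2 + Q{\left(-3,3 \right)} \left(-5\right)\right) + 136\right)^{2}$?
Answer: $26896$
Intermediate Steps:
$Q{\left(p,u \right)} = -6$
$\left(\left(-2 + Q{\left(-3,3 \right)} \left(-5\right)\right) + 136\right)^{2} = \left(\left(-2 - -30\right) + 136\right)^{2} = \left(\left(-2 + 30\right) + 136\right)^{2} = \left(28 + 136\right)^{2} = 164^{2} = 26896$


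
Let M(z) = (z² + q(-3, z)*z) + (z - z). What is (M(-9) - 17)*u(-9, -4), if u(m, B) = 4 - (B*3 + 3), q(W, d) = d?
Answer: 1885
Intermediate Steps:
M(z) = 2*z² (M(z) = (z² + z*z) + (z - z) = (z² + z²) + 0 = 2*z² + 0 = 2*z²)
u(m, B) = 1 - 3*B (u(m, B) = 4 - (3*B + 3) = 4 - (3 + 3*B) = 4 + (-3 - 3*B) = 1 - 3*B)
(M(-9) - 17)*u(-9, -4) = (2*(-9)² - 17)*(1 - 3*(-4)) = (2*81 - 17)*(1 + 12) = (162 - 17)*13 = 145*13 = 1885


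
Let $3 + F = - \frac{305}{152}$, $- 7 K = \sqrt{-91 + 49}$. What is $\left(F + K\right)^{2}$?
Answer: $\frac{3915223}{161728} + \frac{761 i \sqrt{42}}{532} \approx 24.209 + 9.2704 i$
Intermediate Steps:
$K = - \frac{i \sqrt{42}}{7}$ ($K = - \frac{\sqrt{-91 + 49}}{7} = - \frac{\sqrt{-42}}{7} = - \frac{i \sqrt{42}}{7} \approx - 0.92582 i$)
$F = - \frac{761}{152}$ ($F = -3 - \frac{305}{152} = - \frac{761}{152} \approx -5.0066$)
$\left(F + K\right)^{2} = \left(- \frac{761}{152} - \frac{i \sqrt{42}}{7}\right)^{2}$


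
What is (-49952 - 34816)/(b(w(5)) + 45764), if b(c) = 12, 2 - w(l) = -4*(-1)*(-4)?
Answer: -5298/2861 ≈ -1.8518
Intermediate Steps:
w(l) = 18 (w(l) = 2 - (-4*(-1))*(-4) = 2 - 4*(-4) = 2 - 1*(-16) = 2 + 16 = 18)
(-49952 - 34816)/(b(w(5)) + 45764) = (-49952 - 34816)/(12 + 45764) = -84768/45776 = -84768*1/45776 = -5298/2861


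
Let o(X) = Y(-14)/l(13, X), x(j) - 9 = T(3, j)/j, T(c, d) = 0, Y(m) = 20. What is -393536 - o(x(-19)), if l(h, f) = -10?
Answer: -393534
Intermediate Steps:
x(j) = 9 (x(j) = 9 + 0/j = 9 + 0 = 9)
o(X) = -2 (o(X) = 20/(-10) = 20*(-⅒) = -2)
-393536 - o(x(-19)) = -393536 - 1*(-2) = -393536 + 2 = -393534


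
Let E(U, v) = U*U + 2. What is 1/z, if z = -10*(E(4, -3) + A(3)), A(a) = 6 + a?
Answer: -1/270 ≈ -0.0037037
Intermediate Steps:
E(U, v) = 2 + U**2 (E(U, v) = U**2 + 2 = 2 + U**2)
z = -270 (z = -10*((2 + 4**2) + (6 + 3)) = -10*((2 + 16) + 9) = -10*(18 + 9) = -10*27 = -270)
1/z = 1/(-270) = -1/270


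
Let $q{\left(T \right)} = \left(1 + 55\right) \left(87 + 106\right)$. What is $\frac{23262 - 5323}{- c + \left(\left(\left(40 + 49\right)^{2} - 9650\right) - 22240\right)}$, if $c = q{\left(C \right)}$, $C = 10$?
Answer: $- \frac{17939}{34777} \approx -0.51583$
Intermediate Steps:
$q{\left(T \right)} = 10808$ ($q{\left(T \right)} = 56 \cdot 193 = 10808$)
$c = 10808$
$\frac{23262 - 5323}{- c + \left(\left(\left(40 + 49\right)^{2} - 9650\right) - 22240\right)} = \frac{23262 - 5323}{\left(-1\right) 10808 + \left(\left(\left(40 + 49\right)^{2} - 9650\right) - 22240\right)} = \frac{17939}{-10808 - \left(31890 - 7921\right)} = \frac{17939}{-10808 + \left(\left(7921 - 9650\right) - 22240\right)} = \frac{17939}{-10808 - 23969} = \frac{17939}{-34777} = 17939 \left(- \frac{1}{34777}\right) = - \frac{17939}{34777}$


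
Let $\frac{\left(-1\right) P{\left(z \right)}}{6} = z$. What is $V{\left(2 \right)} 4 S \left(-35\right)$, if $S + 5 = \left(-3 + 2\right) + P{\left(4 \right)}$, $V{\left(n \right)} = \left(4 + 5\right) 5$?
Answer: $189000$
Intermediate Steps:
$P{\left(z \right)} = - 6 z$
$V{\left(n \right)} = 45$ ($V{\left(n \right)} = 9 \cdot 5 = 45$)
$S = -30$ ($S = -5 + \left(\left(-3 + 2\right) - 24\right) = -5 - 25 = -30$)
$V{\left(2 \right)} 4 S \left(-35\right) = 45 \cdot 4 \left(-30\right) \left(-35\right) = 45 \left(-120\right) \left(-35\right) = \left(-5400\right) \left(-35\right) = 189000$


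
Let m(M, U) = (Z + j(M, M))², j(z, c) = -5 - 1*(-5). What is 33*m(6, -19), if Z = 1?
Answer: 33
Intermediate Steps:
j(z, c) = 0 (j(z, c) = -5 + 5 = 0)
m(M, U) = 1 (m(M, U) = (1 + 0)² = 1² = 1)
33*m(6, -19) = 33*1 = 33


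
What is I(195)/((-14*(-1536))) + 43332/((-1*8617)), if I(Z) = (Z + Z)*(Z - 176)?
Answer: -20665699/4411904 ≈ -4.6841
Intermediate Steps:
I(Z) = 2*Z*(-176 + Z) (I(Z) = (2*Z)*(-176 + Z) = 2*Z*(-176 + Z))
I(195)/((-14*(-1536))) + 43332/((-1*8617)) = (2*195*(-176 + 195))/((-14*(-1536))) + 43332/((-1*8617)) = (2*195*19)/21504 + 43332/(-8617) = 7410*(1/21504) + 43332*(-1/8617) = 1235/3584 - 43332/8617 = -20665699/4411904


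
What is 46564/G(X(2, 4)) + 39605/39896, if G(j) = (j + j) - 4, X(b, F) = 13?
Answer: 929294327/438856 ≈ 2117.5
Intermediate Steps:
G(j) = -4 + 2*j (G(j) = 2*j - 4 = -4 + 2*j)
46564/G(X(2, 4)) + 39605/39896 = 46564/(-4 + 2*13) + 39605/39896 = 46564/(-4 + 26) + 39605*(1/39896) = 46564/22 + 39605/39896 = 46564*(1/22) + 39605/39896 = 23282/11 + 39605/39896 = 929294327/438856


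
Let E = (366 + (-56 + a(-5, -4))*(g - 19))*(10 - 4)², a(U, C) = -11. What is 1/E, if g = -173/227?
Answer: 227/13811184 ≈ 1.6436e-5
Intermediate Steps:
g = -173/227 (g = -173*1/227 = -173/227 ≈ -0.76211)
E = 13811184/227 (E = (366 + (-56 - 11)*(-173/227 - 19))*(10 - 4)² = (366 - 67*(-4486/227))*6² = (366 + 300562/227)*36 = (383644/227)*36 = 13811184/227 ≈ 60842.)
1/E = 1/(13811184/227) = 227/13811184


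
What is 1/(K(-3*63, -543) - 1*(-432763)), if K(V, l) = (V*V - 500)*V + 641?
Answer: -1/6223365 ≈ -1.6068e-7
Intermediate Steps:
K(V, l) = 641 + V*(-500 + V**2) (K(V, l) = (V**2 - 500)*V + 641 = (-500 + V**2)*V + 641 = V*(-500 + V**2) + 641 = 641 + V*(-500 + V**2))
1/(K(-3*63, -543) - 1*(-432763)) = 1/((641 + (-3*63)**3 - (-1500)*63) - 1*(-432763)) = 1/((641 + (-189)**3 - 500*(-189)) + 432763) = 1/((641 - 6751269 + 94500) + 432763) = 1/(-6656128 + 432763) = 1/(-6223365) = -1/6223365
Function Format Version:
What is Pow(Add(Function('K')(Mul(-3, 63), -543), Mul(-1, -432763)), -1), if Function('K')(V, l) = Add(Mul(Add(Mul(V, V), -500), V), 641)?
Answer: Rational(-1, 6223365) ≈ -1.6068e-7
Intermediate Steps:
Function('K')(V, l) = Add(641, Mul(V, Add(-500, Pow(V, 2)))) (Function('K')(V, l) = Add(Mul(Add(Pow(V, 2), -500), V), 641) = Add(Mul(Add(-500, Pow(V, 2)), V), 641) = Add(Mul(V, Add(-500, Pow(V, 2))), 641) = Add(641, Mul(V, Add(-500, Pow(V, 2)))))
Pow(Add(Function('K')(Mul(-3, 63), -543), Mul(-1, -432763)), -1) = Pow(Add(Add(641, Pow(Mul(-3, 63), 3), Mul(-500, Mul(-3, 63))), Mul(-1, -432763)), -1) = Pow(Add(Add(641, Pow(-189, 3), Mul(-500, -189)), 432763), -1) = Pow(Add(Add(641, -6751269, 94500), 432763), -1) = Pow(Add(-6656128, 432763), -1) = Pow(-6223365, -1) = Rational(-1, 6223365)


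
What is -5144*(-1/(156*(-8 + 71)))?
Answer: 1286/2457 ≈ 0.52340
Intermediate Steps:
-5144*(-1/(156*(-8 + 71))) = -5144/(63*(-156)) = -5144/(-9828) = -5144*(-1/9828) = 1286/2457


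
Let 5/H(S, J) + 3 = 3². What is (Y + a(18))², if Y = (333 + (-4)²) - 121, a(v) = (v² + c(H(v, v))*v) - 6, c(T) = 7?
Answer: 451584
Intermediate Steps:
H(S, J) = ⅚ (H(S, J) = 5/(-3 + 3²) = 5/(-3 + 9) = 5/6 = 5*(⅙) = ⅚)
a(v) = -6 + v² + 7*v (a(v) = (v² + 7*v) - 6 = -6 + v² + 7*v)
Y = 228 (Y = (333 + 16) - 121 = 349 - 121 = 228)
(Y + a(18))² = (228 + (-6 + 18² + 7*18))² = (228 + (-6 + 324 + 126))² = (228 + 444)² = 672² = 451584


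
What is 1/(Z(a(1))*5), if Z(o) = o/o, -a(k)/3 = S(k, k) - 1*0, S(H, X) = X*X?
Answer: ⅕ ≈ 0.20000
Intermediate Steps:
S(H, X) = X²
a(k) = -3*k² (a(k) = -3*(k² - 1*0) = -3*(k² + 0) = -3*k²)
Z(o) = 1
1/(Z(a(1))*5) = 1/(1*5) = 1/5 = ⅕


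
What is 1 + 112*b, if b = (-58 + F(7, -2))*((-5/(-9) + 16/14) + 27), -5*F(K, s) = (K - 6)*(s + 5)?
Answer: -8475859/45 ≈ -1.8835e+5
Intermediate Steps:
F(K, s) = -(-6 + K)*(5 + s)/5 (F(K, s) = -(K - 6)*(s + 5)/5 = -(-6 + K)*(5 + s)/5)
b = -529744/315 (b = (-58 + (6 - 1*7 + (6/5)*(-2) - 1/5*7*(-2)))*((-5/(-9) + 16/14) + 27) = (-58 + (6 - 7 - 12/5 + 14/5))*((-5*(-1/9) + 16*(1/14)) + 27) = (-58 - 3/5)*((5/9 + 8/7) + 27) = -293*(107/63 + 27)/5 = -293/5*1808/63 = -529744/315 ≈ -1681.7)
1 + 112*b = 1 + 112*(-529744/315) = 1 - 8475904/45 = -8475859/45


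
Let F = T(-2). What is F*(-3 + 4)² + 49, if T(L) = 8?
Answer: 57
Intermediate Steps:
F = 8
F*(-3 + 4)² + 49 = 8*(-3 + 4)² + 49 = 8*1² + 49 = 8*1 + 49 = 8 + 49 = 57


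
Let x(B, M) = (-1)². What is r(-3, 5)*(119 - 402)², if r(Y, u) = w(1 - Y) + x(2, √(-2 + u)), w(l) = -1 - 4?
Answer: -320356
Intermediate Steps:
w(l) = -5
x(B, M) = 1
r(Y, u) = -4 (r(Y, u) = -5 + 1 = -4)
r(-3, 5)*(119 - 402)² = -4*(119 - 402)² = -4*(-283)² = -4*80089 = -320356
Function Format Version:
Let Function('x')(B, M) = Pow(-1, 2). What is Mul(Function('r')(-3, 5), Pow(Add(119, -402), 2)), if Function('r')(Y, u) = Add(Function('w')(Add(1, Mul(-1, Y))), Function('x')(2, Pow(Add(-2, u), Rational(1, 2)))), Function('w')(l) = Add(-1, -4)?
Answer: -320356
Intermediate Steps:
Function('w')(l) = -5
Function('x')(B, M) = 1
Function('r')(Y, u) = -4 (Function('r')(Y, u) = Add(-5, 1) = -4)
Mul(Function('r')(-3, 5), Pow(Add(119, -402), 2)) = Mul(-4, Pow(Add(119, -402), 2)) = Mul(-4, Pow(-283, 2)) = Mul(-4, 80089) = -320356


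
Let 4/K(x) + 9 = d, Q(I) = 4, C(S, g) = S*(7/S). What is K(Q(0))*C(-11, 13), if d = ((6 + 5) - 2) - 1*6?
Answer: -14/3 ≈ -4.6667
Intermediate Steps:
C(S, g) = 7
d = 3 (d = (11 - 2) - 6 = 9 - 6 = 3)
K(x) = -2/3 (K(x) = 4/(-9 + 3) = 4/(-6) = 4*(-1/6) = -2/3)
K(Q(0))*C(-11, 13) = -2/3*7 = -14/3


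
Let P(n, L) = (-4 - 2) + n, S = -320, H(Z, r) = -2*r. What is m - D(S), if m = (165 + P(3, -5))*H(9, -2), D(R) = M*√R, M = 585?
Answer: 648 - 4680*I*√5 ≈ 648.0 - 10465.0*I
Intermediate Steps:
P(n, L) = -6 + n
D(R) = 585*√R
m = 648 (m = (165 + (-6 + 3))*(-2*(-2)) = (165 - 3)*4 = 162*4 = 648)
m - D(S) = 648 - 585*√(-320) = 648 - 585*8*I*√5 = 648 - 4680*I*√5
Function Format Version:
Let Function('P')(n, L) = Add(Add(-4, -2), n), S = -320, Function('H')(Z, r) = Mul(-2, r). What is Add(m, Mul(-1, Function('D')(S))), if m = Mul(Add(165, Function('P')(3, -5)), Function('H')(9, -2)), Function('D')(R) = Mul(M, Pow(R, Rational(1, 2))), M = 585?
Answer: Add(648, Mul(-4680, I, Pow(5, Rational(1, 2)))) ≈ Add(648.00, Mul(-10465., I))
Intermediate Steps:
Function('P')(n, L) = Add(-6, n)
Function('D')(R) = Mul(585, Pow(R, Rational(1, 2)))
m = 648 (m = Mul(Add(165, Add(-6, 3)), Mul(-2, -2)) = Mul(Add(165, -3), 4) = Mul(162, 4) = 648)
Add(m, Mul(-1, Function('D')(S))) = Add(648, Mul(-1, Mul(585, Pow(-320, Rational(1, 2))))) = Add(648, Mul(-1, Mul(585, Mul(8, I, Pow(5, Rational(1, 2)))))) = Add(648, Mul(-1, Mul(4680, I, Pow(5, Rational(1, 2))))) = Add(648, Mul(-4680, I, Pow(5, Rational(1, 2))))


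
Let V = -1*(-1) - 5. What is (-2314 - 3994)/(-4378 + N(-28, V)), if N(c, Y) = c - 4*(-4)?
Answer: 3154/2195 ≈ 1.4369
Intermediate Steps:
V = -4 (V = 1 - 5 = -4)
N(c, Y) = 16 + c (N(c, Y) = c + 16 = 16 + c)
(-2314 - 3994)/(-4378 + N(-28, V)) = (-2314 - 3994)/(-4378 + (16 - 28)) = -6308/(-4378 - 12) = -6308/(-4390) = -6308*(-1/4390) = 3154/2195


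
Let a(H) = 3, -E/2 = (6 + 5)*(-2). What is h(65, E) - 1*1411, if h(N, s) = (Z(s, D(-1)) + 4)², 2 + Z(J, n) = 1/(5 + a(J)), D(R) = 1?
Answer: -90015/64 ≈ -1406.5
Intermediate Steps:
E = 44 (E = -2*(6 + 5)*(-2) = -22*(-2) = -2*(-22) = 44)
Z(J, n) = -15/8 (Z(J, n) = -2 + 1/(5 + 3) = -2 + 1/8 = -2 + ⅛ = -15/8)
h(N, s) = 289/64 (h(N, s) = (-15/8 + 4)² = (17/8)² = 289/64)
h(65, E) - 1*1411 = 289/64 - 1*1411 = 289/64 - 1411 = -90015/64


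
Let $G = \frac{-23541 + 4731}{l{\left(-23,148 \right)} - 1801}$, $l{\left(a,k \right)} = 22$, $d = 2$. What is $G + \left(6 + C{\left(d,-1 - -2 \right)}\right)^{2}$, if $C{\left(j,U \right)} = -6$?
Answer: $\frac{6270}{593} \approx 10.573$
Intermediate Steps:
$G = \frac{6270}{593}$ ($G = \frac{-23541 + 4731}{22 - 1801} = - \frac{18810}{-1779} = \left(-18810\right) \left(- \frac{1}{1779}\right) = \frac{6270}{593} \approx 10.573$)
$G + \left(6 + C{\left(d,-1 - -2 \right)}\right)^{2} = \frac{6270}{593} + \left(6 - 6\right)^{2} = \frac{6270}{593} + 0^{2} = \frac{6270}{593} + 0 = \frac{6270}{593}$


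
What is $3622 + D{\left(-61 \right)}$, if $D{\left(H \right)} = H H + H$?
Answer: $7282$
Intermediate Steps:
$D{\left(H \right)} = H + H^{2}$ ($D{\left(H \right)} = H^{2} + H = H + H^{2}$)
$3622 + D{\left(-61 \right)} = 3622 - 61 \left(1 - 61\right) = 3622 - -3660 = 3622 + 3660 = 7282$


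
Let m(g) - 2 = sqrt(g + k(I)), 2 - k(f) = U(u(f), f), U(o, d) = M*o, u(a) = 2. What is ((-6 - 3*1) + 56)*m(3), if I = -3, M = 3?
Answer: 94 + 47*I ≈ 94.0 + 47.0*I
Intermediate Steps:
U(o, d) = 3*o
k(f) = -4 (k(f) = 2 - 3*2 = 2 - 1*6 = 2 - 6 = -4)
m(g) = 2 + sqrt(-4 + g) (m(g) = 2 + sqrt(g - 4) = 2 + sqrt(-4 + g))
((-6 - 3*1) + 56)*m(3) = ((-6 - 3*1) + 56)*(2 + sqrt(-4 + 3)) = ((-6 - 3) + 56)*(2 + sqrt(-1)) = (-9 + 56)*(2 + I) = 47*(2 + I) = 94 + 47*I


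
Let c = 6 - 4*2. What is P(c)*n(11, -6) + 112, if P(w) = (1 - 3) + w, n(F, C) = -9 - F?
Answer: 192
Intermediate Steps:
c = -2 (c = 6 - 8 = -2)
P(w) = -2 + w
P(c)*n(11, -6) + 112 = (-2 - 2)*(-9 - 1*11) + 112 = -4*(-9 - 11) + 112 = -4*(-20) + 112 = 80 + 112 = 192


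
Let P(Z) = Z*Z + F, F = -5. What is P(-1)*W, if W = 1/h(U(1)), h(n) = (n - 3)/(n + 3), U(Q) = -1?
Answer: 2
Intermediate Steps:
h(n) = (-3 + n)/(3 + n)
P(Z) = -5 + Z² (P(Z) = Z*Z - 5 = Z² - 5 = -5 + Z²)
W = -½ (W = 1/((-3 - 1)/(3 - 1)) = 1/(-4/2) = 1/((½)*(-4)) = 1/(-2) = -½ ≈ -0.50000)
P(-1)*W = (-5 + (-1)²)*(-½) = (-5 + 1)*(-½) = -4*(-½) = 2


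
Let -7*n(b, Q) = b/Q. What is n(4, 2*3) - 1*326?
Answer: -6848/21 ≈ -326.10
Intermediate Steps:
n(b, Q) = -b/(7*Q)
n(4, 2*3) - 1*326 = -1/7*4/2*3 - 1*326 = -1/7*4/6 - 326 = -1/7*4*1/6 - 326 = -2/21 - 326 = -6848/21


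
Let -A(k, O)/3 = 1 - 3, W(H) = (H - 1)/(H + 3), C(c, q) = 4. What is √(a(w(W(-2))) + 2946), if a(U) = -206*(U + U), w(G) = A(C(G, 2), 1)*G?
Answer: √10362 ≈ 101.79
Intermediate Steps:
W(H) = (-1 + H)/(3 + H)
A(k, O) = 6 (A(k, O) = -3*(1 - 3) = -3*(-2) = 6)
w(G) = 6*G
a(U) = -412*U
√(a(w(W(-2))) + 2946) = √(-2472*(-1 - 2)/(3 - 2) + 2946) = √(-2472*-3/1 + 2946) = √(-2472*1*(-3) + 2946) = √(-2472*(-3) + 2946) = √(-412*(-18) + 2946) = √(7416 + 2946) = √10362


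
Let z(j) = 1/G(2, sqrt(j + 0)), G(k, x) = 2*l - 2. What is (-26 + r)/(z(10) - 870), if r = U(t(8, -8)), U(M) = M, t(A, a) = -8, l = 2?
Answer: 68/1739 ≈ 0.039103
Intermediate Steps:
r = -8
G(k, x) = 2 (G(k, x) = 2*2 - 2 = 4 - 2 = 2)
z(j) = 1/2
(-26 + r)/(z(10) - 870) = (-26 - 8)/(1/2 - 870) = -34/(-1739/2) = -34*(-2/1739) = 68/1739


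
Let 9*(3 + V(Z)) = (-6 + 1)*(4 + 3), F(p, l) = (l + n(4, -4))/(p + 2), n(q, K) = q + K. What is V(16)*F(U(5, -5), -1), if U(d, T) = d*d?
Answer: 62/243 ≈ 0.25514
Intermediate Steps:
n(q, K) = K + q
U(d, T) = d²
F(p, l) = l/(2 + p) (F(p, l) = (l + (-4 + 4))/(p + 2) = (l + 0)/(2 + p) = l/(2 + p))
V(Z) = -62/9 (V(Z) = -3 + ((-6 + 1)*(4 + 3))/9 = -3 + (-5*7)/9 = -3 + (⅑)*(-35) = -3 - 35/9 = -62/9)
V(16)*F(U(5, -5), -1) = -(-62)/(9*(2 + 5²)) = -(-62)/(9*(2 + 25)) = -(-62)/(9*27) = -62/9*(-1/27) = 62/243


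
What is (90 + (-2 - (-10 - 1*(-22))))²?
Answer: 5776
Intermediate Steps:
(90 + (-2 - (-10 - 1*(-22))))² = (90 + (-2 - (-10 + 22)))² = (90 + (-2 - 1*12))² = (90 + (-2 - 12))² = (90 - 14)² = 76² = 5776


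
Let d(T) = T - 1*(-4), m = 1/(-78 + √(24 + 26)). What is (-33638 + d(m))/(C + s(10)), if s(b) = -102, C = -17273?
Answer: 101473817/52420375 + √2/20968150 ≈ 1.9358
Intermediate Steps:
m = 1/(-78 + 5*√2) (m = 1/(-78 + √50) = 1/(-78 + 5*√2) ≈ -0.014099)
d(T) = 4 + T (d(T) = T + 4 = 4 + T)
(-33638 + d(m))/(C + s(10)) = (-33638 + (4 + (-39/3017 - 5*√2/6034)))/(-17273 - 102) = (-33638 + (12029/3017 - 5*√2/6034))/(-17375) = (-101473817/3017 - 5*√2/6034)*(-1/17375) = 101473817/52420375 + √2/20968150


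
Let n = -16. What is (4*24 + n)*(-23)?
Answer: -1840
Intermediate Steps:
(4*24 + n)*(-23) = (4*24 - 16)*(-23) = (96 - 16)*(-23) = 80*(-23) = -1840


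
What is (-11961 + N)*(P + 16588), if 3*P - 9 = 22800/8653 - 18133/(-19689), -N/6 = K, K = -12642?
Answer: 60202202853299110/56789639 ≈ 1.0601e+9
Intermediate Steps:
N = 75852 (N = -6*(-12642) = 75852)
P = 2139134302/511106751 (P = 3 + (22800/8653 - 18133/(-19689))/3 = 3 + (22800*(1/8653) - 18133*(-1/19689))/3 = 3 + (22800/8653 + 18133/19689)/3 = 3 + (⅓)*(605814049/170368917) = 3 + 605814049/511106751 = 2139134302/511106751 ≈ 4.1853)
(-11961 + N)*(P + 16588) = (-11961 + 75852)*(2139134302/511106751 + 16588) = 63891*(8480377919890/511106751) = 60202202853299110/56789639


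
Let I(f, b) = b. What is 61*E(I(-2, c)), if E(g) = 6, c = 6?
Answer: 366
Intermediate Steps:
61*E(I(-2, c)) = 61*6 = 366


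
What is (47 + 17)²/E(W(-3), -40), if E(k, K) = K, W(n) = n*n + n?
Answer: -512/5 ≈ -102.40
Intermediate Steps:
W(n) = n + n² (W(n) = n² + n = n + n²)
(47 + 17)²/E(W(-3), -40) = (47 + 17)²/(-40) = 64²*(-1/40) = 4096*(-1/40) = -512/5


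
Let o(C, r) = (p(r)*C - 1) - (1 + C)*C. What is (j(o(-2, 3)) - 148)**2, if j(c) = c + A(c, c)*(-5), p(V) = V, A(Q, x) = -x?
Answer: 40804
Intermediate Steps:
o(C, r) = -1 + C*r - C*(1 + C) (o(C, r) = (r*C - 1) - (1 + C)*C = (C*r - 1) - C*(1 + C) = (-1 + C*r) - C*(1 + C) = -1 + C*r - C*(1 + C))
j(c) = 6*c (j(c) = c - c*(-5) = c + 5*c = 6*c)
(j(o(-2, 3)) - 148)**2 = (6*(-1 - 1*(-2) - 1*(-2)**2 - 2*3) - 148)**2 = (6*(-1 + 2 - 1*4 - 6) - 148)**2 = (6*(-1 + 2 - 4 - 6) - 148)**2 = (6*(-9) - 148)**2 = (-54 - 148)**2 = (-202)**2 = 40804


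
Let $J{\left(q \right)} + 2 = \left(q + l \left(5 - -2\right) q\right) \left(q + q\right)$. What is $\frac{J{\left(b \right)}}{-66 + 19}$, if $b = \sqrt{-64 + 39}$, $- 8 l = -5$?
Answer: $\frac{1083}{188} \approx 5.7606$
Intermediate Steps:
$l = \frac{5}{8}$ ($l = \left(- \frac{1}{8}\right) \left(-5\right) = \frac{5}{8} \approx 0.625$)
$b = 5 i$ ($b = \sqrt{-25} = 5 i \approx 5.0 i$)
$J{\left(q \right)} = -2 + \frac{43 q^{2}}{4}$ ($J{\left(q \right)} = -2 + \left(q + \frac{5 \left(5 - -2\right)}{8} q\right) \left(q + q\right) = -2 + \left(q + \frac{5 \left(5 + 2\right)}{8} q\right) 2 q = -2 + \left(q + \frac{5}{8} \cdot 7 q\right) 2 q = -2 + \left(q + \frac{35 q}{8}\right) 2 q = -2 + \frac{43 q}{8} \cdot 2 q = -2 + \frac{43 q^{2}}{4}$)
$\frac{J{\left(b \right)}}{-66 + 19} = \frac{-2 + \frac{43 \left(5 i\right)^{2}}{4}}{-66 + 19} = \frac{-2 + \frac{43}{4} \left(-25\right)}{-47} = \left(-2 - \frac{1075}{4}\right) \left(- \frac{1}{47}\right) = \left(- \frac{1083}{4}\right) \left(- \frac{1}{47}\right) = \frac{1083}{188}$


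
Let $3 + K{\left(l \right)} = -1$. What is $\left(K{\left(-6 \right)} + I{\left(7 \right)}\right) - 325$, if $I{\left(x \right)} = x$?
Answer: $-322$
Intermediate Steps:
$K{\left(l \right)} = -4$ ($K{\left(l \right)} = -3 - 1 = -4$)
$\left(K{\left(-6 \right)} + I{\left(7 \right)}\right) - 325 = \left(-4 + 7\right) - 325 = 3 - 325 = -322$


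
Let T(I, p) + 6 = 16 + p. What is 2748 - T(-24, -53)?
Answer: 2791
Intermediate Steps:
T(I, p) = 10 + p (T(I, p) = -6 + (16 + p) = 10 + p)
2748 - T(-24, -53) = 2748 - (10 - 53) = 2748 - 1*(-43) = 2748 + 43 = 2791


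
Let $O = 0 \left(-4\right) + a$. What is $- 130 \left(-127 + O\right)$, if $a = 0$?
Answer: $16510$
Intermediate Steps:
$O = 0$ ($O = 0 \left(-4\right) + 0 = 0 + 0 = 0$)
$- 130 \left(-127 + O\right) = - 130 \left(-127 + 0\right) = \left(-130\right) \left(-127\right) = 16510$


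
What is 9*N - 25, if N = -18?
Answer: -187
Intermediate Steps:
9*N - 25 = 9*(-18) - 25 = -162 - 25 = -187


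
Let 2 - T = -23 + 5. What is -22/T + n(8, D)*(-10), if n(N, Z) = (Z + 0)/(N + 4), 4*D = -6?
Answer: 3/20 ≈ 0.15000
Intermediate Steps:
D = -3/2 (D = (1/4)*(-6) = -3/2 ≈ -1.5000)
n(N, Z) = Z/(4 + N)
T = 20 (T = 2 - (-23 + 5) = 2 - 1*(-18) = 2 + 18 = 20)
-22/T + n(8, D)*(-10) = -22/20 - 3/(2*(4 + 8))*(-10) = -22*1/20 - 3/2/12*(-10) = -11/10 - 3/2*1/12*(-10) = -11/10 - 1/8*(-10) = -11/10 + 5/4 = 3/20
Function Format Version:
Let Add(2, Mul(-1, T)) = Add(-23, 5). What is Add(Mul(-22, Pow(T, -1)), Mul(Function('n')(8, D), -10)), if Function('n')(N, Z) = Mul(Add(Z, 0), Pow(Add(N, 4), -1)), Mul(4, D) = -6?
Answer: Rational(3, 20) ≈ 0.15000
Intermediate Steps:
D = Rational(-3, 2) (D = Mul(Rational(1, 4), -6) = Rational(-3, 2) ≈ -1.5000)
Function('n')(N, Z) = Mul(Z, Pow(Add(4, N), -1))
T = 20 (T = Add(2, Mul(-1, Add(-23, 5))) = Add(2, Mul(-1, -18)) = Add(2, 18) = 20)
Add(Mul(-22, Pow(T, -1)), Mul(Function('n')(8, D), -10)) = Add(Mul(-22, Pow(20, -1)), Mul(Mul(Rational(-3, 2), Pow(Add(4, 8), -1)), -10)) = Add(Mul(-22, Rational(1, 20)), Mul(Mul(Rational(-3, 2), Pow(12, -1)), -10)) = Add(Rational(-11, 10), Mul(Mul(Rational(-3, 2), Rational(1, 12)), -10)) = Add(Rational(-11, 10), Mul(Rational(-1, 8), -10)) = Add(Rational(-11, 10), Rational(5, 4)) = Rational(3, 20)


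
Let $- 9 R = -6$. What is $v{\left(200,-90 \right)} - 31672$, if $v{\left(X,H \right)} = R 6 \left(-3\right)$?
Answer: $-31684$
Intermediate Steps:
$R = \frac{2}{3}$ ($R = \left(- \frac{1}{9}\right) \left(-6\right) = \frac{2}{3} \approx 0.66667$)
$v{\left(X,H \right)} = -12$ ($v{\left(X,H \right)} = \frac{2}{3} \cdot 6 \left(-3\right) = 4 \left(-3\right) = -12$)
$v{\left(200,-90 \right)} - 31672 = -12 - 31672 = -31684$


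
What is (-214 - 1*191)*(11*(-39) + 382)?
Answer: 19035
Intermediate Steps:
(-214 - 1*191)*(11*(-39) + 382) = (-214 - 191)*(-429 + 382) = -405*(-47) = 19035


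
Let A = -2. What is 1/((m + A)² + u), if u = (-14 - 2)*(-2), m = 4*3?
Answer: 1/132 ≈ 0.0075758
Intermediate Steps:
m = 12
u = 32 (u = -16*(-2) = 32)
1/((m + A)² + u) = 1/((12 - 2)² + 32) = 1/(10² + 32) = 1/(100 + 32) = 1/132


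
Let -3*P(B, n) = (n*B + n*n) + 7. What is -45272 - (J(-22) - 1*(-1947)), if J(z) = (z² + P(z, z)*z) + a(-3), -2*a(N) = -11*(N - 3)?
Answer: -54820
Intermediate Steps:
P(B, n) = -7/3 - n²/3 - B*n/3 (P(B, n) = -((n*B + n*n) + 7)/3 = -((B*n + n²) + 7)/3 = -((n² + B*n) + 7)/3 = -(7 + n² + B*n)/3 = -7/3 - n²/3 - B*n/3)
a(N) = -33/2 + 11*N/2 (a(N) = -(-11)*(N - 3)/2 = -(-11)*(-3 + N)/2 = -(33 - 11*N)/2 = -33/2 + 11*N/2)
J(z) = -33 + z² + z*(-7/3 - 2*z²/3) (J(z) = (z² + (-7/3 - z²/3 - z*z/3)*z) + (-33/2 + (11/2)*(-3)) = (z² + (-7/3 - z²/3 - z²/3)*z) + (-33/2 - 33/2) = (z² + (-7/3 - 2*z²/3)*z) - 33 = (z² + z*(-7/3 - 2*z²/3)) - 33 = -33 + z² + z*(-7/3 - 2*z²/3))
-45272 - (J(-22) - 1*(-1947)) = -45272 - ((-33 + (-22)² - ⅓*(-22)*(7 + 2*(-22)²)) - 1*(-1947)) = -45272 - ((-33 + 484 - ⅓*(-22)*(7 + 2*484)) + 1947) = -45272 - ((-33 + 484 - ⅓*(-22)*(7 + 968)) + 1947) = -45272 - ((-33 + 484 - ⅓*(-22)*975) + 1947) = -45272 - ((-33 + 484 + 7150) + 1947) = -45272 - (7601 + 1947) = -45272 - 1*9548 = -45272 - 9548 = -54820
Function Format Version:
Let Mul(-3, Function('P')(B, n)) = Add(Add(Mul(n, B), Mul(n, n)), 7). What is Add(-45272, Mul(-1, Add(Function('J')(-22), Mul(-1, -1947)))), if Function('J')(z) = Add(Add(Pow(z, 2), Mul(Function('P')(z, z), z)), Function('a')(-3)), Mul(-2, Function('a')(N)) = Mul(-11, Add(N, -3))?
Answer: -54820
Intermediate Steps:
Function('P')(B, n) = Add(Rational(-7, 3), Mul(Rational(-1, 3), Pow(n, 2)), Mul(Rational(-1, 3), B, n)) (Function('P')(B, n) = Mul(Rational(-1, 3), Add(Add(Mul(n, B), Mul(n, n)), 7)) = Mul(Rational(-1, 3), Add(Add(Mul(B, n), Pow(n, 2)), 7)) = Mul(Rational(-1, 3), Add(Add(Pow(n, 2), Mul(B, n)), 7)) = Mul(Rational(-1, 3), Add(7, Pow(n, 2), Mul(B, n))) = Add(Rational(-7, 3), Mul(Rational(-1, 3), Pow(n, 2)), Mul(Rational(-1, 3), B, n)))
Function('a')(N) = Add(Rational(-33, 2), Mul(Rational(11, 2), N)) (Function('a')(N) = Mul(Rational(-1, 2), Mul(-11, Add(N, -3))) = Mul(Rational(-1, 2), Mul(-11, Add(-3, N))) = Mul(Rational(-1, 2), Add(33, Mul(-11, N))) = Add(Rational(-33, 2), Mul(Rational(11, 2), N)))
Function('J')(z) = Add(-33, Pow(z, 2), Mul(z, Add(Rational(-7, 3), Mul(Rational(-2, 3), Pow(z, 2))))) (Function('J')(z) = Add(Add(Pow(z, 2), Mul(Add(Rational(-7, 3), Mul(Rational(-1, 3), Pow(z, 2)), Mul(Rational(-1, 3), z, z)), z)), Add(Rational(-33, 2), Mul(Rational(11, 2), -3))) = Add(Add(Pow(z, 2), Mul(Add(Rational(-7, 3), Mul(Rational(-1, 3), Pow(z, 2)), Mul(Rational(-1, 3), Pow(z, 2))), z)), Add(Rational(-33, 2), Rational(-33, 2))) = Add(Add(Pow(z, 2), Mul(Add(Rational(-7, 3), Mul(Rational(-2, 3), Pow(z, 2))), z)), -33) = Add(Add(Pow(z, 2), Mul(z, Add(Rational(-7, 3), Mul(Rational(-2, 3), Pow(z, 2))))), -33) = Add(-33, Pow(z, 2), Mul(z, Add(Rational(-7, 3), Mul(Rational(-2, 3), Pow(z, 2))))))
Add(-45272, Mul(-1, Add(Function('J')(-22), Mul(-1, -1947)))) = Add(-45272, Mul(-1, Add(Add(-33, Pow(-22, 2), Mul(Rational(-1, 3), -22, Add(7, Mul(2, Pow(-22, 2))))), Mul(-1, -1947)))) = Add(-45272, Mul(-1, Add(Add(-33, 484, Mul(Rational(-1, 3), -22, Add(7, Mul(2, 484)))), 1947))) = Add(-45272, Mul(-1, Add(Add(-33, 484, Mul(Rational(-1, 3), -22, Add(7, 968))), 1947))) = Add(-45272, Mul(-1, Add(Add(-33, 484, Mul(Rational(-1, 3), -22, 975)), 1947))) = Add(-45272, Mul(-1, Add(Add(-33, 484, 7150), 1947))) = Add(-45272, Mul(-1, Add(7601, 1947))) = Add(-45272, Mul(-1, 9548)) = Add(-45272, -9548) = -54820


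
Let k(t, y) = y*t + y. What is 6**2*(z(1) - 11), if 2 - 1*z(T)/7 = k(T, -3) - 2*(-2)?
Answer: 612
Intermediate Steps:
k(t, y) = y + t*y (k(t, y) = t*y + y = y + t*y)
z(T) = 7 + 21*T (z(T) = 14 - 7*(-3*(1 + T) - 2*(-2)) = 14 - 7*((-3 - 3*T) + 4) = 14 - 7*(1 - 3*T) = 14 + (-7 + 21*T) = 7 + 21*T)
6**2*(z(1) - 11) = 6**2*((7 + 21*1) - 11) = 36*((7 + 21) - 11) = 36*(28 - 11) = 36*17 = 612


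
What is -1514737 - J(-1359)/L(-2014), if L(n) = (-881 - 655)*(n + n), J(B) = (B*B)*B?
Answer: -3123060008539/2062336 ≈ -1.5143e+6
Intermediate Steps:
J(B) = B³ (J(B) = B²*B = B³)
L(n) = -3072*n
-1514737 - J(-1359)/L(-2014) = -1514737 - (-1359)³/((-3072*(-2014))) = -1514737 - (-2509911279)/6187008 = -1514737 - 1*(-836637093/2062336) = -1514737 + 836637093/2062336 = -3123060008539/2062336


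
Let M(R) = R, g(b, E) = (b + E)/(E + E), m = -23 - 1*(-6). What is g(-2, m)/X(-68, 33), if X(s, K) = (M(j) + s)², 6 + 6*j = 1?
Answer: 342/2899673 ≈ 0.00011794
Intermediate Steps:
j = -⅚ (j = -1 + (⅙)*1 = -1 + ⅙ = -⅚ ≈ -0.83333)
m = -17 (m = -23 + 6 = -17)
g(b, E) = (E + b)/(2*E) (g(b, E) = (E + b)/((2*E)) = (E + b)*(1/(2*E)) = (E + b)/(2*E))
X(s, K) = (-⅚ + s)²
g(-2, m)/X(-68, 33) = ((½)*(-17 - 2)/(-17))/(((-5 + 6*(-68))²/36)) = ((½)*(-1/17)*(-19))/(((-5 - 408)²/36)) = 19/(34*(((1/36)*(-413)²))) = 19/(34*(((1/36)*170569))) = 19/(34*(170569/36)) = (19/34)*(36/170569) = 342/2899673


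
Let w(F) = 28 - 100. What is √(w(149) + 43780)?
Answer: 14*√223 ≈ 209.06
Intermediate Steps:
w(F) = -72
√(w(149) + 43780) = √(-72 + 43780) = √43708 = 14*√223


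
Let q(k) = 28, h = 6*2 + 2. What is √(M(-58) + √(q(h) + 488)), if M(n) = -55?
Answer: √(-55 + 2*√129) ≈ 5.6819*I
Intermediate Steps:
h = 14 (h = 12 + 2 = 14)
√(M(-58) + √(q(h) + 488)) = √(-55 + √(28 + 488)) = √(-55 + √516) = √(-55 + 2*√129)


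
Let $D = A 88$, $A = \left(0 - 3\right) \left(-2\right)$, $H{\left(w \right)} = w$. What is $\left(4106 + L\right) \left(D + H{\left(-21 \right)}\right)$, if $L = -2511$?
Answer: $808665$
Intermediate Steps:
$A = 6$ ($A = \left(-3\right) \left(-2\right) = 6$)
$D = 528$ ($D = 6 \cdot 88 = 528$)
$\left(4106 + L\right) \left(D + H{\left(-21 \right)}\right) = \left(4106 - 2511\right) \left(528 - 21\right) = 1595 \cdot 507 = 808665$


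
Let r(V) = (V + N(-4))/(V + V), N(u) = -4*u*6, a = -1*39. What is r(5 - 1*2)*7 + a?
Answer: 153/2 ≈ 76.500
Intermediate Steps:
a = -39
N(u) = -24*u
r(V) = (96 + V)/(2*V) (r(V) = (V - 24*(-4))/(V + V) = (V + 96)/((2*V)) = (96 + V)*(1/(2*V)) = (96 + V)/(2*V))
r(5 - 1*2)*7 + a = ((96 + (5 - 1*2))/(2*(5 - 1*2)))*7 - 39 = ((96 + (5 - 2))/(2*(5 - 2)))*7 - 39 = ((1/2)*(96 + 3)/3)*7 - 39 = ((1/2)*(1/3)*99)*7 - 39 = (33/2)*7 - 39 = 231/2 - 39 = 153/2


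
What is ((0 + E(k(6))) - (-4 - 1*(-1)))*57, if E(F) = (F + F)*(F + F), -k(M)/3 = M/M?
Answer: 2223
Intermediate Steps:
k(M) = -3 (k(M) = -3*M/M = -3*1 = -3)
E(F) = 4*F² (E(F) = (2*F)*(2*F) = 4*F²)
((0 + E(k(6))) - (-4 - 1*(-1)))*57 = ((0 + 4*(-3)²) - (-4 - 1*(-1)))*57 = ((0 + 4*9) - (-4 + 1))*57 = ((0 + 36) - 1*(-3))*57 = (36 + 3)*57 = 39*57 = 2223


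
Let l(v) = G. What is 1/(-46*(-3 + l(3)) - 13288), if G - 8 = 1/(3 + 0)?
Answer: -3/40600 ≈ -7.3892e-5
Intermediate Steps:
G = 25/3 (G = 8 + 1/(3 + 0) = 8 + 1/3 = 25/3 ≈ 8.3333)
l(v) = 25/3
1/(-46*(-3 + l(3)) - 13288) = 1/(-46*(-3 + 25/3) - 13288) = 1/(-46*16/3 - 13288) = 1/(-736/3 - 13288) = 1/(-40600/3) = -3/40600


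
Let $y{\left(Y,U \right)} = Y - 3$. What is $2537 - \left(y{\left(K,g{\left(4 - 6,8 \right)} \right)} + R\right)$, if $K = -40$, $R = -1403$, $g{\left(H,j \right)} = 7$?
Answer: $3983$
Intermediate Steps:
$y{\left(Y,U \right)} = -3 + Y$
$2537 - \left(y{\left(K,g{\left(4 - 6,8 \right)} \right)} + R\right) = 2537 - \left(\left(-3 - 40\right) - 1403\right) = 2537 - \left(-43 - 1403\right) = 2537 - -1446 = 2537 + 1446 = 3983$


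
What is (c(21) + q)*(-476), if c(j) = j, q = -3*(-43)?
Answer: -71400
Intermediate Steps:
q = 129
(c(21) + q)*(-476) = (21 + 129)*(-476) = 150*(-476) = -71400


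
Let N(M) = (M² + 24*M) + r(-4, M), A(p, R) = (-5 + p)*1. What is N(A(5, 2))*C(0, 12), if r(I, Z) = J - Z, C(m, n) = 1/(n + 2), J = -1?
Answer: -1/14 ≈ -0.071429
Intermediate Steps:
C(m, n) = 1/(2 + n)
A(p, R) = -5 + p
r(I, Z) = -1 - Z
N(M) = -1 + M² + 23*M (N(M) = (M² + 24*M) + (-1 - M) = -1 + M² + 23*M)
N(A(5, 2))*C(0, 12) = (-1 + (-5 + 5)² + 23*(-5 + 5))/(2 + 12) = (-1 + 0² + 23*0)/14 = (-1 + 0 + 0)*(1/14) = -1*1/14 = -1/14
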